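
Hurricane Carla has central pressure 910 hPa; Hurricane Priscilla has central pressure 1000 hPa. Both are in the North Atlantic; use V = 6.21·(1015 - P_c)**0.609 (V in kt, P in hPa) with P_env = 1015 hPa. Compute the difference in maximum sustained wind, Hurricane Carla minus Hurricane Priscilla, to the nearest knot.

73 kt

Hurricane Carla: ΔP = 105; V ≈ 6.21 × 105^0.609 ≈ 105.68 kt.
Hurricane Priscilla: ΔP = 15; V ≈ 6.21 × 15^0.609 ≈ 32.31 kt.
Difference ≈ 105.68 − 32.31 = 73.37 → 73 kt.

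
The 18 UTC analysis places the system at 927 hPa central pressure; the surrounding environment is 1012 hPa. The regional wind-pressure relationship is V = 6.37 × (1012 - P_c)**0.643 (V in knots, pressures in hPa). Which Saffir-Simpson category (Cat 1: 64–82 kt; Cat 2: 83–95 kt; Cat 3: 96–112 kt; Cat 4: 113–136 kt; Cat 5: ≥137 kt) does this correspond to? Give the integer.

3

ΔP = 1012 − 927 = 85 hPa.
V ≈ 6.37 × 85^0.643 = 6.37 × 17.40 ≈ 111 kt.
111 kt falls in the Category 3 band.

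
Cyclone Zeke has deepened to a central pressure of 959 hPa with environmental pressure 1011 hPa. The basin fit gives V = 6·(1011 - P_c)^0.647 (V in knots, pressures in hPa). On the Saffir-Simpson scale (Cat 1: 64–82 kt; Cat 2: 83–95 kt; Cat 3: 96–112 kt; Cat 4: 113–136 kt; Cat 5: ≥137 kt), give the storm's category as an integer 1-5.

1

ΔP = 1011 − 959 = 52 hPa.
V ≈ 6 × 52^0.647 = 6 × 12.89 ≈ 77 kt.
77 kt falls in the Category 1 band.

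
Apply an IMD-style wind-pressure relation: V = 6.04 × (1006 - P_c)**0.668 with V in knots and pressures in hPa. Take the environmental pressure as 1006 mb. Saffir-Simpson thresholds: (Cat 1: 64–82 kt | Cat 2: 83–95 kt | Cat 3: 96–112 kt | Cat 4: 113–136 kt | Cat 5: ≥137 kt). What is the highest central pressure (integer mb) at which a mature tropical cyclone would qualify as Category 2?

Category 2 begins at V = 83 kt.
Required ΔP = (83/6.04)^(1/0.668) = 13.742^1.497 ≈ 50.54 mb.
P_c ≤ 1006 − 50.54 = 955.46, so the highest integer P_c is 955 mb.

955 mb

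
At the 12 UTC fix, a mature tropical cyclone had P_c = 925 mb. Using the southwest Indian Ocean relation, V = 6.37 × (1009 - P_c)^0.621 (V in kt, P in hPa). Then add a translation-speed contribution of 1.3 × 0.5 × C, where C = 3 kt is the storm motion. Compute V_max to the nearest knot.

102 kt

ΔP = 1009 − 925 = 84 mb.
84^0.621 ≈ 15.667.
V ≈ 6.37 × 15.667 ≈ 99.8 kt.
Translation term: 1.3 × 0.5 × 3 = 1.95 kt.
Corrected V ≈ 101.75 kt → 102 kt.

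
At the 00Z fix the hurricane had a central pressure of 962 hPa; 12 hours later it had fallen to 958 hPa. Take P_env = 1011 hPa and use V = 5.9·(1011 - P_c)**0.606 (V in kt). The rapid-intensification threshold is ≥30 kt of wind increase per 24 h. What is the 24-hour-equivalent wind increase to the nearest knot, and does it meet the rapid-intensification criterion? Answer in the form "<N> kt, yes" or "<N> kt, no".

V₁: ΔP = 49, V ≈ 5.9 × 49^0.606 ≈ 62.39 kt.
V₂: ΔP = 53, V ≈ 5.9 × 53^0.606 ≈ 65.43 kt.
ΔV over 12 h = 3.04 kt → 24 h equivalent = 3.04 × 24/12 ≈ 6.08 kt.
6 kt < 30 kt ⇒ not rapid intensification.

6 kt, no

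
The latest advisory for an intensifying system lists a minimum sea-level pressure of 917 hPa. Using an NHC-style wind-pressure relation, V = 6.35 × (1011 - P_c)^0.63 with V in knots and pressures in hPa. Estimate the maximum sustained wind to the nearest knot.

111 kt

ΔP = 1011 − 917 = 94 hPa.
94^0.63 ≈ 17.501.
V ≈ 6.35 × 17.501 ≈ 111.1 kt.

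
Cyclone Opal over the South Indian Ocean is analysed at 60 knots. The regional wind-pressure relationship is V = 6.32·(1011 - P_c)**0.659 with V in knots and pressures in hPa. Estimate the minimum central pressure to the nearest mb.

981 mb

ΔP = (V / 6.32)^(1/0.659) = (60/6.32)^1.517.
60/6.32 = 9.494; 9.494^1.517 ≈ 30.42 mb.
P_c = 1011 − 30.42 = 980.58 ≈ 981 mb.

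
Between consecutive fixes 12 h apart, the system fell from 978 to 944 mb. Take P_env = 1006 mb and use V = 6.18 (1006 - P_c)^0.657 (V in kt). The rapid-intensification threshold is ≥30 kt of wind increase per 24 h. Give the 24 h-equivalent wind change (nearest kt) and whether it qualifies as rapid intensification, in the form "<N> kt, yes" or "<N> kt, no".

V₁: ΔP = 28, V ≈ 6.18 × 28^0.657 ≈ 55.18 kt.
V₂: ΔP = 62, V ≈ 6.18 × 62^0.657 ≈ 93.02 kt.
ΔV over 12 h = 37.84 kt → 24 h equivalent = 37.84 × 24/12 ≈ 75.68 kt.
76 kt ≥ 30 kt ⇒ rapid intensification.

76 kt, yes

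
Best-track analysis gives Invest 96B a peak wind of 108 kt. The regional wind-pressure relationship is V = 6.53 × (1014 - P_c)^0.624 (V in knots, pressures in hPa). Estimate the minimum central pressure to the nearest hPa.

924 hPa

ΔP = (V / 6.53)^(1/0.624) = (108/6.53)^1.603.
108/6.53 = 16.539; 16.539^1.603 ≈ 89.69 hPa.
P_c = 1014 − 89.69 = 924.31 ≈ 924 hPa.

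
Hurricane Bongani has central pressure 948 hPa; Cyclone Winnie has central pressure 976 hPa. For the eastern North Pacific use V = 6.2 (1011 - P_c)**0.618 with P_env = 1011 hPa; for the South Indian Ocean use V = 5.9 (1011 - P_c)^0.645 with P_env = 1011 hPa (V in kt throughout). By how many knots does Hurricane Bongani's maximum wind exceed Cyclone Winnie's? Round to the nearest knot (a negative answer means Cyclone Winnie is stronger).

Hurricane Bongani: ΔP = 63; V ≈ 6.2 × 63^0.618 ≈ 80.24 kt.
Cyclone Winnie: ΔP = 35; V ≈ 5.9 × 35^0.645 ≈ 58.45 kt.
Difference ≈ 80.24 − 58.45 = 21.79 → 22 kt.

22 kt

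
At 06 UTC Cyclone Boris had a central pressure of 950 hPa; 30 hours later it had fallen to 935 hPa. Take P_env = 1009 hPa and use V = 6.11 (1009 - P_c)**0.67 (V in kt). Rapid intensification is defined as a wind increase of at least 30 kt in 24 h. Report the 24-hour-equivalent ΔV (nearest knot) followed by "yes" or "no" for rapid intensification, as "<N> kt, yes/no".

V₁: ΔP = 59, V ≈ 6.11 × 59^0.67 ≈ 93.87 kt.
V₂: ΔP = 74, V ≈ 6.11 × 74^0.67 ≈ 109.25 kt.
ΔV over 30 h = 15.38 kt → 24 h equivalent = 15.38 × 24/30 ≈ 12.30 kt.
12 kt < 30 kt ⇒ not rapid intensification.

12 kt, no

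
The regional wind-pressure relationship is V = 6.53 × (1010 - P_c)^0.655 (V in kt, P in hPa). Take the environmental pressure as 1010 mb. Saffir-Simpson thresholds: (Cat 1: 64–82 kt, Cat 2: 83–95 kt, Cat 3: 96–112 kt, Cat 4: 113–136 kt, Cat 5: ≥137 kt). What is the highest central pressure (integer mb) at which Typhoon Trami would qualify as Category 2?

Category 2 begins at V = 83 kt.
Required ΔP = (83/6.53)^(1/0.655) = 12.711^1.527 ≈ 48.50 mb.
P_c ≤ 1010 − 48.50 = 961.50, so the highest integer P_c is 961 mb.

961 mb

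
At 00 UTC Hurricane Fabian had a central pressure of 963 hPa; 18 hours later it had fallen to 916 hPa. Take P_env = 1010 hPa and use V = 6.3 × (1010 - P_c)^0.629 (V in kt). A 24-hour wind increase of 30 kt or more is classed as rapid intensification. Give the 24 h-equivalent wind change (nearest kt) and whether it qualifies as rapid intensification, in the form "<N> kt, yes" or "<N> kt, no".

52 kt, yes

V₁: ΔP = 47, V ≈ 6.3 × 47^0.629 ≈ 70.97 kt.
V₂: ΔP = 94, V ≈ 6.3 × 94^0.629 ≈ 109.76 kt.
ΔV over 18 h = 38.79 kt → 24 h equivalent = 38.79 × 24/18 ≈ 51.72 kt.
52 kt ≥ 30 kt ⇒ rapid intensification.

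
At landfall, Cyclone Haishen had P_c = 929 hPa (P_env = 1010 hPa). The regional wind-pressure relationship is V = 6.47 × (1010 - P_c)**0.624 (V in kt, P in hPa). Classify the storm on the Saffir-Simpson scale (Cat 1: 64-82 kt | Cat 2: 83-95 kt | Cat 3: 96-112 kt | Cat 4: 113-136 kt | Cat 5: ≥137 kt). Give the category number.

ΔP = 1010 − 929 = 81 hPa.
V ≈ 6.47 × 81^0.624 = 6.47 × 15.52 ≈ 100 kt.
100 kt falls in the Category 3 band.

3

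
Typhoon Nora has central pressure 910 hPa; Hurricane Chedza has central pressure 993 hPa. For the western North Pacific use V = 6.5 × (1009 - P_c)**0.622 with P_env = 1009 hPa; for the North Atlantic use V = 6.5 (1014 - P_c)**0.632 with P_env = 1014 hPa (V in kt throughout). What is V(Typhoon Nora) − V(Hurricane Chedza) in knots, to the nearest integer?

69 kt

Typhoon Nora: ΔP = 99; V ≈ 6.5 × 99^0.622 ≈ 113.29 kt.
Hurricane Chedza: ΔP = 21; V ≈ 6.5 × 21^0.632 ≈ 44.52 kt.
Difference ≈ 113.29 − 44.52 = 68.77 → 69 kt.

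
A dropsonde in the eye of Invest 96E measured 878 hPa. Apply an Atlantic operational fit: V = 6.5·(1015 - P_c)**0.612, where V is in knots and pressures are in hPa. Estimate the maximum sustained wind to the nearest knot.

132 kt

ΔP = 1015 − 878 = 137 hPa.
137^0.612 ≈ 20.308.
V ≈ 6.5 × 20.308 ≈ 132.0 kt.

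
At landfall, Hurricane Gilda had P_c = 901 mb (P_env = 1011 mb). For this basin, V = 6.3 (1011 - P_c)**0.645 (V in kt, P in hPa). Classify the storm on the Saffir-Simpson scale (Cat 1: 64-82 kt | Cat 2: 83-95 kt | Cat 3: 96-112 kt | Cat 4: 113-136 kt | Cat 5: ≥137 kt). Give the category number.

ΔP = 1011 − 901 = 110 mb.
V ≈ 6.3 × 110^0.645 = 6.3 × 20.73 ≈ 131 kt.
131 kt falls in the Category 4 band.

4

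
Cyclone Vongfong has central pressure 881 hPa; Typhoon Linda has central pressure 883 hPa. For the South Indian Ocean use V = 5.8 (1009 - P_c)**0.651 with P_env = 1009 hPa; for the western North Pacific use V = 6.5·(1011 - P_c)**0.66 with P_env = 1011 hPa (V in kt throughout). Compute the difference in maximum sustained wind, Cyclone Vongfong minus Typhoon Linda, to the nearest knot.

-23 kt

Cyclone Vongfong: ΔP = 128; V ≈ 5.8 × 128^0.651 ≈ 136.53 kt.
Typhoon Linda: ΔP = 128; V ≈ 6.5 × 128^0.66 ≈ 159.84 kt.
Difference ≈ 136.53 − 159.84 = -23.31 → -23 kt.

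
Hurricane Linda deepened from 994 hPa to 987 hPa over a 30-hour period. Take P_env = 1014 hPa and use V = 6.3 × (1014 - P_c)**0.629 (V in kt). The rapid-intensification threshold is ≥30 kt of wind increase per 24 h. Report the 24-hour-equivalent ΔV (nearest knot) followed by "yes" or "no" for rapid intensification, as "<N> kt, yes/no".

V₁: ΔP = 20, V ≈ 6.3 × 20^0.629 ≈ 41.47 kt.
V₂: ΔP = 27, V ≈ 6.3 × 27^0.629 ≈ 50.08 kt.
ΔV over 30 h = 8.61 kt → 24 h equivalent = 8.61 × 24/30 ≈ 6.89 kt.
7 kt < 30 kt ⇒ not rapid intensification.

7 kt, no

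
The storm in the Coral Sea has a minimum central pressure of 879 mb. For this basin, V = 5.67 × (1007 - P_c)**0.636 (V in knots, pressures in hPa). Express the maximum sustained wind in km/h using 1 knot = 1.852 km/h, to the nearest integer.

230 km/h

ΔP = 1007 − 879 = 128 mb.
V ≈ 5.67 × 128^0.636 = 5.67 × 21.887 ≈ 124.099 kt.
124.099 × 1.852 ≈ 229.83 km/h → 230 km/h.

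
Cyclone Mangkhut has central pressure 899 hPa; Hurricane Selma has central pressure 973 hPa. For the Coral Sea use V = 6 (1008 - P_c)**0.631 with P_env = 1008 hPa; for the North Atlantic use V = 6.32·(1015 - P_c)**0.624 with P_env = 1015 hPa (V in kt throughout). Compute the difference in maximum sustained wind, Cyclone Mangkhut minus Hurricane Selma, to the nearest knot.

51 kt

Cyclone Mangkhut: ΔP = 109; V ≈ 6 × 109^0.631 ≈ 115.82 kt.
Hurricane Selma: ΔP = 42; V ≈ 6.32 × 42^0.624 ≈ 65.11 kt.
Difference ≈ 115.82 − 65.11 = 50.71 → 51 kt.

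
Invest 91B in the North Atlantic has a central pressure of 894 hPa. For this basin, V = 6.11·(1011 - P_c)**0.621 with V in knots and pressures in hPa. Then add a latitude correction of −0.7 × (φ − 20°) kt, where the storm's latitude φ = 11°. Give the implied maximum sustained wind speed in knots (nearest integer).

ΔP = 1011 − 894 = 117 hPa.
117^0.621 ≈ 19.246.
V ≈ 6.11 × 19.246 ≈ 117.6 kt.
Latitude correction: −0.7 × (11 − 20) = 6.3 kt.
Corrected V ≈ 123.9 kt → 124 kt.

124 kt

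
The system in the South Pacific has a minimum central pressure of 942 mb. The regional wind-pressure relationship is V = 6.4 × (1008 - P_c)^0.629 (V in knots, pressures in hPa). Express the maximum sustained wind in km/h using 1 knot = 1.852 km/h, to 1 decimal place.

165.3 km/h

ΔP = 1008 − 942 = 66 mb.
V ≈ 6.4 × 66^0.629 = 6.4 × 13.947 ≈ 89.263 kt.
89.263 × 1.852 ≈ 165.32 km/h → 165.3 km/h.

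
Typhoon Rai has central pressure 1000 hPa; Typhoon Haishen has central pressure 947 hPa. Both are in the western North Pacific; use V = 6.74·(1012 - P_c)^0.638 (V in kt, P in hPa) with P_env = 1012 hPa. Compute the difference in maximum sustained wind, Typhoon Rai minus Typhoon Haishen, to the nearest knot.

-64 kt

Typhoon Rai: ΔP = 12; V ≈ 6.74 × 12^0.638 ≈ 32.90 kt.
Typhoon Haishen: ΔP = 65; V ≈ 6.74 × 65^0.638 ≈ 96.67 kt.
Difference ≈ 32.90 − 96.67 = -63.77 → -64 kt.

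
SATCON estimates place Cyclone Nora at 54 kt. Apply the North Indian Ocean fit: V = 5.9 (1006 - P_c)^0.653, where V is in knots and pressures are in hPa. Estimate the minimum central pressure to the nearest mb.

ΔP = (V / 5.9)^(1/0.653) = (54/5.9)^1.531.
54/5.9 = 9.153; 9.153^1.531 ≈ 29.68 mb.
P_c = 1006 − 29.68 = 976.32 ≈ 976 mb.

976 mb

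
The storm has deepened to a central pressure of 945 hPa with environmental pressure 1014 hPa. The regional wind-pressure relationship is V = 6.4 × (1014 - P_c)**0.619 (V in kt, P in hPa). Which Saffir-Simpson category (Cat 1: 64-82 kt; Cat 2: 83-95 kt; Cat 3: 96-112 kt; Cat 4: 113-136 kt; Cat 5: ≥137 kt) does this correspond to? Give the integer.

2

ΔP = 1014 − 945 = 69 hPa.
V ≈ 6.4 × 69^0.619 = 6.4 × 13.75 ≈ 88 kt.
88 kt falls in the Category 2 band.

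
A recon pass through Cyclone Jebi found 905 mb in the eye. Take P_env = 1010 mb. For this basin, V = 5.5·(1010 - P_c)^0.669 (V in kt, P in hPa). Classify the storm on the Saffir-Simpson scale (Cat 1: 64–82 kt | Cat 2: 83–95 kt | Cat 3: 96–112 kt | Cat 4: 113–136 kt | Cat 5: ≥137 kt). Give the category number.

4

ΔP = 1010 − 905 = 105 mb.
V ≈ 5.5 × 105^0.669 = 5.5 × 22.50 ≈ 124 kt.
124 kt falls in the Category 4 band.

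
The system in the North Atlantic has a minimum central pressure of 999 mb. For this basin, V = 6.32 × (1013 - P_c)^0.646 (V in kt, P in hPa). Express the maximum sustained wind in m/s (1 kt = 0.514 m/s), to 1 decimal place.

17.9 m/s

ΔP = 1013 − 999 = 14 mb.
V ≈ 6.32 × 14^0.646 = 6.32 × 5.500 ≈ 34.763 kt.
34.763 × 0.514 ≈ 17.87 m/s → 17.9 m/s.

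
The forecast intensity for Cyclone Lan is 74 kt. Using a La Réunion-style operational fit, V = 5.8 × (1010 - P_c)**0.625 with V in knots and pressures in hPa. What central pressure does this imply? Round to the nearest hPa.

ΔP = (V / 5.8)^(1/0.625) = (74/5.8)^1.600.
74/5.8 = 12.759; 12.759^1.600 ≈ 58.79 hPa.
P_c = 1010 − 58.79 = 951.21 ≈ 951 hPa.

951 hPa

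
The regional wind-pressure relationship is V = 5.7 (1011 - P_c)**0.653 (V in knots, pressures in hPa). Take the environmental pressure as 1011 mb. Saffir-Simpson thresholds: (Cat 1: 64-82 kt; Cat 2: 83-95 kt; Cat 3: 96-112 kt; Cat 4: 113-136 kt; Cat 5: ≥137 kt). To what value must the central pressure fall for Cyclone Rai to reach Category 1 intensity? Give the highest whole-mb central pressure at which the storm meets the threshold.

970 mb

Category 1 begins at V = 64 kt.
Required ΔP = (64/5.7)^(1/0.653) = 11.228^1.531 ≈ 40.59 mb.
P_c ≤ 1011 − 40.59 = 970.41, so the highest integer P_c is 970 mb.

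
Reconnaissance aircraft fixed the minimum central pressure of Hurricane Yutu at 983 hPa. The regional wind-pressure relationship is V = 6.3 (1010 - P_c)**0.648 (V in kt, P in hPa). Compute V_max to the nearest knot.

ΔP = 1010 − 983 = 27 hPa.
27^0.648 ≈ 8.463.
V ≈ 6.3 × 8.463 ≈ 53.3 kt.

53 kt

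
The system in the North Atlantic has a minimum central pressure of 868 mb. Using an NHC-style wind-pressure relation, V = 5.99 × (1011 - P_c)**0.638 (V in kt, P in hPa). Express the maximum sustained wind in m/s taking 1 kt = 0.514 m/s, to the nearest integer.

73 m/s

ΔP = 1011 − 868 = 143 mb.
V ≈ 5.99 × 143^0.638 = 5.99 × 23.719 ≈ 142.079 kt.
142.079 × 0.514 ≈ 73.03 m/s → 73 m/s.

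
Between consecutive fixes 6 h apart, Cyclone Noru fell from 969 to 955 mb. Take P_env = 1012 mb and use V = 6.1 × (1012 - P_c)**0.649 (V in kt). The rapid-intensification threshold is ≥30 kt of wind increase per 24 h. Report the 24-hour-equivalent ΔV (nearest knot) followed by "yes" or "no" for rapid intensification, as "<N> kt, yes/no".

V₁: ΔP = 43, V ≈ 6.1 × 43^0.649 ≈ 70.06 kt.
V₂: ΔP = 57, V ≈ 6.1 × 57^0.649 ≈ 84.12 kt.
ΔV over 6 h = 14.06 kt → 24 h equivalent = 14.06 × 24/6 ≈ 56.24 kt.
56 kt ≥ 30 kt ⇒ rapid intensification.

56 kt, yes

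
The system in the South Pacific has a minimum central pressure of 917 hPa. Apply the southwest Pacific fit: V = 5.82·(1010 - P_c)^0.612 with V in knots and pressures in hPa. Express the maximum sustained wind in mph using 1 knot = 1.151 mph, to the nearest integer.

107 mph

ΔP = 1010 − 917 = 93 hPa.
V ≈ 5.82 × 93^0.612 = 5.82 × 16.022 ≈ 93.247 kt.
93.247 × 1.151 ≈ 107.33 mph → 107 mph.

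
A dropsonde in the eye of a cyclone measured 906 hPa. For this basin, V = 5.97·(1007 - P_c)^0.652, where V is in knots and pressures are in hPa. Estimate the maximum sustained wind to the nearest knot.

ΔP = 1007 − 906 = 101 hPa.
101^0.652 ≈ 20.268.
V ≈ 5.97 × 20.268 ≈ 121.0 kt.

121 kt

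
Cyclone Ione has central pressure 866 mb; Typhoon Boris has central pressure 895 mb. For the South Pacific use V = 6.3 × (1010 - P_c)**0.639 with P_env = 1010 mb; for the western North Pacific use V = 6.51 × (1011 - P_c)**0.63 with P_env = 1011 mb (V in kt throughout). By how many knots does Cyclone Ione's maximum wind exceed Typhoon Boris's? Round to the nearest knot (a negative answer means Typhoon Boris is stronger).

Cyclone Ione: ΔP = 144; V ≈ 6.3 × 144^0.639 ≈ 150.85 kt.
Typhoon Boris: ΔP = 116; V ≈ 6.51 × 116^0.63 ≈ 130.07 kt.
Difference ≈ 150.85 − 130.07 = 20.78 → 21 kt.

21 kt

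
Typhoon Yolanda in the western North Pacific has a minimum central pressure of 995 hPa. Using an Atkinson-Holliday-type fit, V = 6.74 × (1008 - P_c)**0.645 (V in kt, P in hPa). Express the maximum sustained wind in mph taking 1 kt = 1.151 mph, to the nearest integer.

41 mph

ΔP = 1008 − 995 = 13 hPa.
V ≈ 6.74 × 13^0.645 = 6.74 × 5.230 ≈ 35.250 kt.
35.250 × 1.151 ≈ 40.57 mph → 41 mph.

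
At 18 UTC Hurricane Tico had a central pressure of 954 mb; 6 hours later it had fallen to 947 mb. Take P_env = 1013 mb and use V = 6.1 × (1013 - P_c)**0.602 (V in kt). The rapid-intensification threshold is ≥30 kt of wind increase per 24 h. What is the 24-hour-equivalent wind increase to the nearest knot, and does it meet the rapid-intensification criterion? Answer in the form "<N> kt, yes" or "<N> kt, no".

20 kt, no

V₁: ΔP = 59, V ≈ 6.1 × 59^0.602 ≈ 71.02 kt.
V₂: ΔP = 66, V ≈ 6.1 × 66^0.602 ≈ 75.98 kt.
ΔV over 6 h = 4.96 kt → 24 h equivalent = 4.96 × 24/6 ≈ 19.84 kt.
20 kt < 30 kt ⇒ not rapid intensification.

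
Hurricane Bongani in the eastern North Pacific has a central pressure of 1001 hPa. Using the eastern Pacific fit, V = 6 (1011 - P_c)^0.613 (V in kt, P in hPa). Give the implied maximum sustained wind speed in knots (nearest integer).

25 kt

ΔP = 1011 − 1001 = 10 hPa.
10^0.613 ≈ 4.102.
V ≈ 6 × 4.102 ≈ 24.6 kt.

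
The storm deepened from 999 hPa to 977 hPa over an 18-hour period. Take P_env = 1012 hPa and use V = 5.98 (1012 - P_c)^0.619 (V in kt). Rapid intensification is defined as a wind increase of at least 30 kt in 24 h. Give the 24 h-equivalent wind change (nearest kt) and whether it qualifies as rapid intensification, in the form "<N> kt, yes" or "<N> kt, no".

33 kt, yes

V₁: ΔP = 13, V ≈ 5.98 × 13^0.619 ≈ 29.26 kt.
V₂: ΔP = 35, V ≈ 5.98 × 35^0.619 ≈ 54.01 kt.
ΔV over 18 h = 24.75 kt → 24 h equivalent = 24.75 × 24/18 ≈ 33.00 kt.
33 kt ≥ 30 kt ⇒ rapid intensification.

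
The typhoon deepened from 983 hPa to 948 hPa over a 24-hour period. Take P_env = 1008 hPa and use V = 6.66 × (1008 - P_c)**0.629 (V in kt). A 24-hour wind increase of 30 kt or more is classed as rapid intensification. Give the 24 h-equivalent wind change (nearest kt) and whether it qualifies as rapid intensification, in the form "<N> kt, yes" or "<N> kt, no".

37 kt, yes

V₁: ΔP = 25, V ≈ 6.66 × 25^0.629 ≈ 50.44 kt.
V₂: ΔP = 60, V ≈ 6.66 × 60^0.629 ≈ 87.48 kt.
ΔV over 24 h = 37.04 kt → 24 h equivalent = 37.04 × 24/24 ≈ 37.04 kt.
37 kt ≥ 30 kt ⇒ rapid intensification.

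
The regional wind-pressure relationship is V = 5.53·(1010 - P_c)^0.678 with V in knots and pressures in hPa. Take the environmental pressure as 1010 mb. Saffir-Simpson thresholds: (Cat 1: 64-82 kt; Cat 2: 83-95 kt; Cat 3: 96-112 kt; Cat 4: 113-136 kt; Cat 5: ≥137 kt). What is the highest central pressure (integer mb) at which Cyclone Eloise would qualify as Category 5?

Category 5 begins at V = 137 kt.
Required ΔP = (137/5.53)^(1/0.678) = 24.774^1.475 ≈ 113.77 mb.
P_c ≤ 1010 − 113.77 = 896.23, so the highest integer P_c is 896 mb.

896 mb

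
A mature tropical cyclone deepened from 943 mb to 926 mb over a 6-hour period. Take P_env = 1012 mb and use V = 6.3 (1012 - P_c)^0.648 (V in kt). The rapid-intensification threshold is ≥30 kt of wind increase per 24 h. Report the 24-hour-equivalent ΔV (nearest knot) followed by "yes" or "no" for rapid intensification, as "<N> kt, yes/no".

60 kt, yes

V₁: ΔP = 69, V ≈ 6.3 × 69^0.648 ≈ 97.93 kt.
V₂: ΔP = 86, V ≈ 6.3 × 86^0.648 ≈ 112.95 kt.
ΔV over 6 h = 15.02 kt → 24 h equivalent = 15.02 × 24/6 ≈ 60.08 kt.
60 kt ≥ 30 kt ⇒ rapid intensification.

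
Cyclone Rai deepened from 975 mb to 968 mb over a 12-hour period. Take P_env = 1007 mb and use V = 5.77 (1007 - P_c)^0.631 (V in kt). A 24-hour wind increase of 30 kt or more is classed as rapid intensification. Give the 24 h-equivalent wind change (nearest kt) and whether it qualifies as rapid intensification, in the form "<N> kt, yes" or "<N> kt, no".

V₁: ΔP = 32, V ≈ 5.77 × 32^0.631 ≈ 51.40 kt.
V₂: ΔP = 39, V ≈ 5.77 × 39^0.631 ≈ 58.23 kt.
ΔV over 12 h = 6.83 kt → 24 h equivalent = 6.83 × 24/12 ≈ 13.66 kt.
14 kt < 30 kt ⇒ not rapid intensification.

14 kt, no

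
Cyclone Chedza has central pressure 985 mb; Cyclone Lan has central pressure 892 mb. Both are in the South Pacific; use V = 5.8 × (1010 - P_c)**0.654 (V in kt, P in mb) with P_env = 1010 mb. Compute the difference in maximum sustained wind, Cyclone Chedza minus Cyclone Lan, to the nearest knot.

Cyclone Chedza: ΔP = 25; V ≈ 5.8 × 25^0.654 ≈ 47.61 kt.
Cyclone Lan: ΔP = 118; V ≈ 5.8 × 118^0.654 ≈ 131.35 kt.
Difference ≈ 47.61 − 131.35 = -83.74 → -84 kt.

-84 kt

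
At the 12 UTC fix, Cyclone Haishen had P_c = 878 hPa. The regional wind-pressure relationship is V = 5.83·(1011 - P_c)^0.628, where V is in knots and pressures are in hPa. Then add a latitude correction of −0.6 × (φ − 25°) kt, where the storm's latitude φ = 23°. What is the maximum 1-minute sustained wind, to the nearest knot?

127 kt

ΔP = 1011 − 878 = 133 hPa.
133^0.628 ≈ 21.566.
V ≈ 5.83 × 21.566 ≈ 125.7 kt.
Latitude correction: −0.6 × (23 − 25) = 1.2 kt.
Corrected V ≈ 126.9 kt → 127 kt.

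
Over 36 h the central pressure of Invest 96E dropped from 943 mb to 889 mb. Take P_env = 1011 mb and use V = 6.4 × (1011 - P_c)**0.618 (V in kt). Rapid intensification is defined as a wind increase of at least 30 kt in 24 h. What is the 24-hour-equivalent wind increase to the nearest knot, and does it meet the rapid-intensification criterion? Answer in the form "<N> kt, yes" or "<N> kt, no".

25 kt, no

V₁: ΔP = 68, V ≈ 6.4 × 68^0.618 ≈ 86.83 kt.
V₂: ΔP = 122, V ≈ 6.4 × 122^0.618 ≈ 124.61 kt.
ΔV over 36 h = 37.78 kt → 24 h equivalent = 37.78 × 24/36 ≈ 25.19 kt.
25 kt < 30 kt ⇒ not rapid intensification.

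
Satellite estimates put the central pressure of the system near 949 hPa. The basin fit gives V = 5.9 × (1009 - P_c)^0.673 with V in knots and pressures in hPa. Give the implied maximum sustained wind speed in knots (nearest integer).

ΔP = 1009 − 949 = 60 hPa.
60^0.673 ≈ 15.729.
V ≈ 5.9 × 15.729 ≈ 92.8 kt.

93 kt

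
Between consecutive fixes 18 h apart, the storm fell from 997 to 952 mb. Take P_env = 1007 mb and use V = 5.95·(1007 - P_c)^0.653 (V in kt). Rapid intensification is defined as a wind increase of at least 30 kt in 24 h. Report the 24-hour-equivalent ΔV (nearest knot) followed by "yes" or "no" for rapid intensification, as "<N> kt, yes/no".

73 kt, yes

V₁: ΔP = 10, V ≈ 5.95 × 10^0.653 ≈ 26.76 kt.
V₂: ΔP = 55, V ≈ 5.95 × 55^0.653 ≈ 81.47 kt.
ΔV over 18 h = 54.71 kt → 24 h equivalent = 54.71 × 24/18 ≈ 72.95 kt.
73 kt ≥ 30 kt ⇒ rapid intensification.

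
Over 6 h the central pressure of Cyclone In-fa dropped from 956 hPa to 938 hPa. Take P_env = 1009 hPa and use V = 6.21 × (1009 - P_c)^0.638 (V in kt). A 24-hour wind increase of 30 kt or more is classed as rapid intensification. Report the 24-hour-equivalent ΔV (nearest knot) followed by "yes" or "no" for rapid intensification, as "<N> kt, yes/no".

V₁: ΔP = 53, V ≈ 6.21 × 53^0.638 ≈ 78.20 kt.
V₂: ΔP = 71, V ≈ 6.21 × 71^0.638 ≈ 94.23 kt.
ΔV over 6 h = 16.03 kt → 24 h equivalent = 16.03 × 24/6 ≈ 64.12 kt.
64 kt ≥ 30 kt ⇒ rapid intensification.

64 kt, yes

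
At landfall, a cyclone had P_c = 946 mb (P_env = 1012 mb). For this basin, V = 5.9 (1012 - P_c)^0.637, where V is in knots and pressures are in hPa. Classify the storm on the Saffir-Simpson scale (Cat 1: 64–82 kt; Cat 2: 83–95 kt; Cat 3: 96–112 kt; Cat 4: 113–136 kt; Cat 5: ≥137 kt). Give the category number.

2

ΔP = 1012 − 946 = 66 mb.
V ≈ 5.9 × 66^0.637 = 5.9 × 14.42 ≈ 85 kt.
85 kt falls in the Category 2 band.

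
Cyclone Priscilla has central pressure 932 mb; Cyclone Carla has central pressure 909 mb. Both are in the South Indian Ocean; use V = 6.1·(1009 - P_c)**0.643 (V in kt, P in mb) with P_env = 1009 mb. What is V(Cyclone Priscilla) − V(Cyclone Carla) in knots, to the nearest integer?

Cyclone Priscilla: ΔP = 77; V ≈ 6.1 × 77^0.643 ≈ 99.62 kt.
Cyclone Carla: ΔP = 100; V ≈ 6.1 × 100^0.643 ≈ 117.85 kt.
Difference ≈ 99.62 − 117.85 = -18.23 → -18 kt.

-18 kt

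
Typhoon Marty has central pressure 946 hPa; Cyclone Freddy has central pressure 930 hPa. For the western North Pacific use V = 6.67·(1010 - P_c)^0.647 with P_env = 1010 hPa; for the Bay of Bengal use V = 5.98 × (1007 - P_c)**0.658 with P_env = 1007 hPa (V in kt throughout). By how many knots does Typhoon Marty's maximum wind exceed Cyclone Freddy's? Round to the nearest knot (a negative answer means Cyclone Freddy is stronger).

Typhoon Marty: ΔP = 64; V ≈ 6.67 × 64^0.647 ≈ 98.34 kt.
Cyclone Freddy: ΔP = 77; V ≈ 5.98 × 77^0.658 ≈ 104.23 kt.
Difference ≈ 98.34 − 104.23 = -5.89 → -6 kt.

-6 kt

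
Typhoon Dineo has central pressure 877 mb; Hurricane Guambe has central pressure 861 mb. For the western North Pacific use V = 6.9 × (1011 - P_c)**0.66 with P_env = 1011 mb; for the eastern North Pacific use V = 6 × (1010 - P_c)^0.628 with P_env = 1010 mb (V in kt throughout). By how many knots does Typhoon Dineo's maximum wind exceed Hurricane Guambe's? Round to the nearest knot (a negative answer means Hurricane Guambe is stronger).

Typhoon Dineo: ΔP = 134; V ≈ 6.9 × 134^0.66 ≈ 174.88 kt.
Hurricane Guambe: ΔP = 149; V ≈ 6 × 149^0.628 ≈ 138.97 kt.
Difference ≈ 174.88 − 138.97 = 35.91 → 36 kt.

36 kt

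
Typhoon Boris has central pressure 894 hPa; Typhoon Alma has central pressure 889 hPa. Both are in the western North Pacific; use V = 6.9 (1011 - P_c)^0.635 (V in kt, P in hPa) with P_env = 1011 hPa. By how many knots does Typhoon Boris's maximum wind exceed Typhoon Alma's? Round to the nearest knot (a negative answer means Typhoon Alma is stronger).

-4 kt

Typhoon Boris: ΔP = 117; V ≈ 6.9 × 117^0.635 ≈ 141.95 kt.
Typhoon Alma: ΔP = 122; V ≈ 6.9 × 122^0.635 ≈ 145.78 kt.
Difference ≈ 141.95 − 145.78 = -3.83 → -4 kt.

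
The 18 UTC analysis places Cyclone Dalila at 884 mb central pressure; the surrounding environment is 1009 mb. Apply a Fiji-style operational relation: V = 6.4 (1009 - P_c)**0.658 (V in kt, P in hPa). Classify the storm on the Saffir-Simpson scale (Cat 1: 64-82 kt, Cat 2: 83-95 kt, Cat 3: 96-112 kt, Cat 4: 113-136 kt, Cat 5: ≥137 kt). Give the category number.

ΔP = 1009 − 884 = 125 mb.
V ≈ 6.4 × 125^0.658 = 6.4 × 23.98 ≈ 153 kt.
153 kt falls in the Category 5 band.

5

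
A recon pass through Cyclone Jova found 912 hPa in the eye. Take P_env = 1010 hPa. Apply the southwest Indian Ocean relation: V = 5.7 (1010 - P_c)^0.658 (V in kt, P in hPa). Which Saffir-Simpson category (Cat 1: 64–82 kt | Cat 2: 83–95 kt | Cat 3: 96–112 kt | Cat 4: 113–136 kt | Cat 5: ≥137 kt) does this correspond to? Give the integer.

ΔP = 1010 − 912 = 98 hPa.
V ≈ 5.7 × 98^0.658 = 5.7 × 20.43 ≈ 116 kt.
116 kt falls in the Category 4 band.

4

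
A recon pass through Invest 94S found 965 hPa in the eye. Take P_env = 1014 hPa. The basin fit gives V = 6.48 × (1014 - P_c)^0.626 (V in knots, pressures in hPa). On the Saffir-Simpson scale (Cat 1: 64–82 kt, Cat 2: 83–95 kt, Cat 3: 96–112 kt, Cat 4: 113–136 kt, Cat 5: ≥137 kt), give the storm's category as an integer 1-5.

1

ΔP = 1014 − 965 = 49 hPa.
V ≈ 6.48 × 49^0.626 = 6.48 × 11.43 ≈ 74 kt.
74 kt falls in the Category 1 band.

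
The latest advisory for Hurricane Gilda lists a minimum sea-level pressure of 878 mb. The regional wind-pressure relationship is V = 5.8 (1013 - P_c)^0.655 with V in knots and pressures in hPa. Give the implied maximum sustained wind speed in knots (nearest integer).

144 kt

ΔP = 1013 − 878 = 135 mb.
135^0.655 ≈ 24.852.
V ≈ 5.8 × 24.852 ≈ 144.1 kt.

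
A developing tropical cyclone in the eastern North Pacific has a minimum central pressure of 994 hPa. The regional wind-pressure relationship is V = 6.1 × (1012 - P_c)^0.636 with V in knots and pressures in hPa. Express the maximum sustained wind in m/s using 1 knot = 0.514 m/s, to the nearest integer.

20 m/s

ΔP = 1012 − 994 = 18 hPa.
V ≈ 6.1 × 18^0.636 = 6.1 × 6.286 ≈ 38.343 kt.
38.343 × 0.514 ≈ 19.71 m/s → 20 m/s.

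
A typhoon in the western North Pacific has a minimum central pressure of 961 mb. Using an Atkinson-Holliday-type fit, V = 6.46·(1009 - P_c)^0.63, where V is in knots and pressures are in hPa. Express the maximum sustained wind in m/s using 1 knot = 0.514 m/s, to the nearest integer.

38 m/s

ΔP = 1009 − 961 = 48 mb.
V ≈ 6.46 × 48^0.63 = 6.46 × 11.460 ≈ 74.031 kt.
74.031 × 0.514 ≈ 38.05 m/s → 38 m/s.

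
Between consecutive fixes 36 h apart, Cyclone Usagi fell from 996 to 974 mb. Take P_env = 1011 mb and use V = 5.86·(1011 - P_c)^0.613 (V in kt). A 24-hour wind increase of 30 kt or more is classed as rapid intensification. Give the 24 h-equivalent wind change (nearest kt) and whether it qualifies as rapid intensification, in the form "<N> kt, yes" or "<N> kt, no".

V₁: ΔP = 15, V ≈ 5.86 × 15^0.613 ≈ 30.82 kt.
V₂: ΔP = 37, V ≈ 5.86 × 37^0.613 ≈ 53.60 kt.
ΔV over 36 h = 22.78 kt → 24 h equivalent = 22.78 × 24/36 ≈ 15.19 kt.
15 kt < 30 kt ⇒ not rapid intensification.

15 kt, no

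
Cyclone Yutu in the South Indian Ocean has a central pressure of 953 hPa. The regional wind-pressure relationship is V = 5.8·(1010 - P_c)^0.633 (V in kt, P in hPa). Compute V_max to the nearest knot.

ΔP = 1010 − 953 = 57 hPa.
57^0.633 ≈ 12.926.
V ≈ 5.8 × 12.926 ≈ 75.0 kt.

75 kt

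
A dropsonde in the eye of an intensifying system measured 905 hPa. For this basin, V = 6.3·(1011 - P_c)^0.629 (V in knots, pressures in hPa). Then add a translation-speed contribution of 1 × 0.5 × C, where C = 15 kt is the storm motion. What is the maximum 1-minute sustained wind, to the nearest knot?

126 kt

ΔP = 1011 − 905 = 106 hPa.
106^0.629 ≈ 18.790.
V ≈ 6.3 × 18.790 ≈ 118.4 kt.
Translation term: 1 × 0.5 × 15 = 7.5 kt.
Corrected V ≈ 125.9 kt → 126 kt.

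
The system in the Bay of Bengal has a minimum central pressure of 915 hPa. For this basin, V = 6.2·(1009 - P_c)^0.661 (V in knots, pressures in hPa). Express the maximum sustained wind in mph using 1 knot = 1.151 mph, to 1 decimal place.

143.8 mph

ΔP = 1009 − 915 = 94 hPa.
V ≈ 6.2 × 94^0.661 = 6.2 × 20.148 ≈ 124.919 kt.
124.919 × 1.151 ≈ 143.78 mph → 143.8 mph.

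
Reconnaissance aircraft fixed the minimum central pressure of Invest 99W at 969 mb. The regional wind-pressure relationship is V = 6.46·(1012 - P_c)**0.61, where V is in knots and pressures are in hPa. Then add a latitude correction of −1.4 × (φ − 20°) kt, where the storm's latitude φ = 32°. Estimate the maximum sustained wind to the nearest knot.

47 kt

ΔP = 1012 − 969 = 43 mb.
43^0.61 ≈ 9.918.
V ≈ 6.46 × 9.918 ≈ 64.1 kt.
Latitude correction: −1.4 × (32 − 20) = -16.8 kt.
Corrected V ≈ 47.3 kt → 47 kt.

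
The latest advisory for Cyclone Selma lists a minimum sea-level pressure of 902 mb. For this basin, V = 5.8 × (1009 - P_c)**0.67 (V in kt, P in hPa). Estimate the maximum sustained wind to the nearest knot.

ΔP = 1009 − 902 = 107 mb.
107^0.67 ≈ 22.892.
V ≈ 5.8 × 22.892 ≈ 132.8 kt.

133 kt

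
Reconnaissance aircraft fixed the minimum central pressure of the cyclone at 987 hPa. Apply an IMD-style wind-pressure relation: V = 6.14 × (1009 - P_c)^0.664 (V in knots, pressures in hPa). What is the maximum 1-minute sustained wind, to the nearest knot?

ΔP = 1009 − 987 = 22 hPa.
22^0.664 ≈ 7.787.
V ≈ 6.14 × 7.787 ≈ 47.8 kt.

48 kt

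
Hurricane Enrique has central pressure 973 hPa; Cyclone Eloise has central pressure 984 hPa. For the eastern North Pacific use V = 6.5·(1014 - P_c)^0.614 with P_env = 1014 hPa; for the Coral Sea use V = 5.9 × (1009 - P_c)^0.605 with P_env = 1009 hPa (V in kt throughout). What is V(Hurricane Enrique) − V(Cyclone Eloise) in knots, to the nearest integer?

22 kt

Hurricane Enrique: ΔP = 41; V ≈ 6.5 × 41^0.614 ≈ 63.56 kt.
Cyclone Eloise: ΔP = 25; V ≈ 5.9 × 25^0.605 ≈ 41.36 kt.
Difference ≈ 63.56 − 41.36 = 22.20 → 22 kt.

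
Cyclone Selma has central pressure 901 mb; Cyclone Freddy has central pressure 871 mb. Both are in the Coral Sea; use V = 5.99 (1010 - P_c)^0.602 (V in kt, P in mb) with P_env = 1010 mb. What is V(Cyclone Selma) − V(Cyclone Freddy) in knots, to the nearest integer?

-16 kt

Cyclone Selma: ΔP = 109; V ≈ 5.99 × 109^0.602 ≈ 100.92 kt.
Cyclone Freddy: ΔP = 139; V ≈ 5.99 × 139^0.602 ≈ 116.82 kt.
Difference ≈ 100.92 − 116.82 = -15.90 → -16 kt.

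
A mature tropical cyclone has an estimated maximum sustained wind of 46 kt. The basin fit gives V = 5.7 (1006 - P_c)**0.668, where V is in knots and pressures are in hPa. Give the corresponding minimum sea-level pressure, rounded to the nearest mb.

983 mb

ΔP = (V / 5.7)^(1/0.668) = (46/5.7)^1.497.
46/5.7 = 8.070; 8.070^1.497 ≈ 22.78 mb.
P_c = 1006 − 22.78 = 983.22 ≈ 983 mb.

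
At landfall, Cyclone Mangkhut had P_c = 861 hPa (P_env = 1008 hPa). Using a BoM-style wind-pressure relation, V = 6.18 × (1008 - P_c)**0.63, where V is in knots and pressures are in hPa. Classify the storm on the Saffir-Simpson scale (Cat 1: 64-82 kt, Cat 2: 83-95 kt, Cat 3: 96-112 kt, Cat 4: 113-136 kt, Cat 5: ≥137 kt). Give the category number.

ΔP = 1008 − 861 = 147 hPa.
V ≈ 6.18 × 147^0.63 = 6.18 × 23.20 ≈ 143 kt.
143 kt falls in the Category 5 band.

5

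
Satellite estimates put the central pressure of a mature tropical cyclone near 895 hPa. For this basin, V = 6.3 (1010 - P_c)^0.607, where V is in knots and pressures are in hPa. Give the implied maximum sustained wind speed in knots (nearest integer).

112 kt

ΔP = 1010 − 895 = 115 hPa.
115^0.607 ≈ 17.817.
V ≈ 6.3 × 17.817 ≈ 112.2 kt.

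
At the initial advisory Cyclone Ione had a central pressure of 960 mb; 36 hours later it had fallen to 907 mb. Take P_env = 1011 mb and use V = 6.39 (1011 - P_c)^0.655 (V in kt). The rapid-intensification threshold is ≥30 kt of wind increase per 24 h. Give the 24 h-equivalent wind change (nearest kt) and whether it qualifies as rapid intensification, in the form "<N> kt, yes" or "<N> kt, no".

V₁: ΔP = 51, V ≈ 6.39 × 51^0.655 ≈ 83.94 kt.
V₂: ΔP = 104, V ≈ 6.39 × 104^0.655 ≈ 133.86 kt.
ΔV over 36 h = 49.92 kt → 24 h equivalent = 49.92 × 24/36 ≈ 33.28 kt.
33 kt ≥ 30 kt ⇒ rapid intensification.

33 kt, yes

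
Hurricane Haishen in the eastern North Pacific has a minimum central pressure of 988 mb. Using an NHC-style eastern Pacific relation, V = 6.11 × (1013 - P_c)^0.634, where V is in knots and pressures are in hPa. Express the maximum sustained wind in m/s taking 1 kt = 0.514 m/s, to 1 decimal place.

24.2 m/s

ΔP = 1013 − 988 = 25 mb.
V ≈ 6.11 × 25^0.634 = 6.11 × 7.697 ≈ 47.026 kt.
47.026 × 0.514 ≈ 24.17 m/s → 24.2 m/s.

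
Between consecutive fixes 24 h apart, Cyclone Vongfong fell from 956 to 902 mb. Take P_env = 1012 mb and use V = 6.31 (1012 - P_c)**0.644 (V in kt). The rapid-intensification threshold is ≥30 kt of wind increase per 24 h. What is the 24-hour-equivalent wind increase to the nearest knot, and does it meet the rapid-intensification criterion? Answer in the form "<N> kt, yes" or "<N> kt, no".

V₁: ΔP = 56, V ≈ 6.31 × 56^0.644 ≈ 84.31 kt.
V₂: ΔP = 110, V ≈ 6.31 × 110^0.644 ≈ 130.22 kt.
ΔV over 24 h = 45.91 kt → 24 h equivalent = 45.91 × 24/24 ≈ 45.91 kt.
46 kt ≥ 30 kt ⇒ rapid intensification.

46 kt, yes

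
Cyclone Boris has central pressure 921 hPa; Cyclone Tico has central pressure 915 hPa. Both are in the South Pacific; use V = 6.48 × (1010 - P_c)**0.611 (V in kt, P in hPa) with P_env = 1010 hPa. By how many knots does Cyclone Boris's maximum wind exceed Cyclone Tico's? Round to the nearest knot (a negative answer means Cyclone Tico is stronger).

Cyclone Boris: ΔP = 89; V ≈ 6.48 × 89^0.611 ≈ 100.61 kt.
Cyclone Tico: ΔP = 95; V ≈ 6.48 × 95^0.611 ≈ 104.70 kt.
Difference ≈ 100.61 − 104.70 = -4.09 → -4 kt.

-4 kt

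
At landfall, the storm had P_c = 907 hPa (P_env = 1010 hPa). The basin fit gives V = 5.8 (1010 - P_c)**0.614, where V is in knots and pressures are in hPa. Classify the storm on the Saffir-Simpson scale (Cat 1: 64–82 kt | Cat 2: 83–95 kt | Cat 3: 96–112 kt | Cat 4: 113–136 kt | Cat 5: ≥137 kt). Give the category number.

3

ΔP = 1010 − 907 = 103 hPa.
V ≈ 5.8 × 103^0.614 = 5.8 × 17.21 ≈ 100 kt.
100 kt falls in the Category 3 band.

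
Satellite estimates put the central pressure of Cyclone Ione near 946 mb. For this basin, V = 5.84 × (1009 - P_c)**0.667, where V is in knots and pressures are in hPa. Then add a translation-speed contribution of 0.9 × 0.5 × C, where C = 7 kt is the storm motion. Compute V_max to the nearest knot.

ΔP = 1009 − 946 = 63 mb.
63^0.667 ≈ 15.855.
V ≈ 5.84 × 15.855 ≈ 92.6 kt.
Translation term: 0.9 × 0.5 × 7 = 3.15 kt.
Corrected V ≈ 95.75 kt → 96 kt.

96 kt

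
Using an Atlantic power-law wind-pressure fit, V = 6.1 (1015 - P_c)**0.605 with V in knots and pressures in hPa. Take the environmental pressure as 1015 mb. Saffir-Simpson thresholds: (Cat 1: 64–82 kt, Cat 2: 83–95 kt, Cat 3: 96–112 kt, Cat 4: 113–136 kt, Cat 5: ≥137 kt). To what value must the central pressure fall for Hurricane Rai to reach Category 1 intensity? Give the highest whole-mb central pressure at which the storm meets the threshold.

Category 1 begins at V = 64 kt.
Required ΔP = (64/6.1)^(1/0.605) = 10.492^1.653 ≈ 48.68 mb.
P_c ≤ 1015 − 48.68 = 966.32, so the highest integer P_c is 966 mb.

966 mb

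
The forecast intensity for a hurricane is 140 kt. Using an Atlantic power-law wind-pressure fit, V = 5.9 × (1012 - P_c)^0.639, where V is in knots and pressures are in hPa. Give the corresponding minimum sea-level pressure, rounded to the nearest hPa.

870 hPa

ΔP = (V / 5.9)^(1/0.639) = (140/5.9)^1.565.
140/5.9 = 23.729; 23.729^1.565 ≈ 141.98 hPa.
P_c = 1012 − 141.98 = 870.02 ≈ 870 hPa.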